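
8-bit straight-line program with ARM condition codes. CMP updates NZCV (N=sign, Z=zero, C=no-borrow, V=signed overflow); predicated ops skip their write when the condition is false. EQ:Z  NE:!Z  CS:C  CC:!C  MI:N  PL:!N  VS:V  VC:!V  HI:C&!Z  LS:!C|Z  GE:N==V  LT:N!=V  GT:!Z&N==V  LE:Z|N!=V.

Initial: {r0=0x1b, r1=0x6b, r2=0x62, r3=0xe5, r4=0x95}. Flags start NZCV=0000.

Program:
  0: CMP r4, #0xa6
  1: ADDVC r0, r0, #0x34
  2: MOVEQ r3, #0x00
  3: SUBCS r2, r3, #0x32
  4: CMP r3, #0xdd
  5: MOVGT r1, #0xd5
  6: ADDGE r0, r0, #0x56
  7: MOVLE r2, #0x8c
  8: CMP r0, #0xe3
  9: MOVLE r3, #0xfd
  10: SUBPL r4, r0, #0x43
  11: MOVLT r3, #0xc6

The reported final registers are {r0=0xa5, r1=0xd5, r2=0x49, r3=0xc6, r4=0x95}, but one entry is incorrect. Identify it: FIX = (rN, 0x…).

[0] flags=1000 → (cmp)
[1] flags=1000 VC?T → r0=0x4f
[2] flags=1000 EQ?F → skip
[3] flags=1000 CS?F → skip
[4] flags=0010 → (cmp)
[5] flags=0010 GT?T → r1=0xd5
[6] flags=0010 GE?T → r0=0xa5
[7] flags=0010 LE?F → skip
[8] flags=1000 → (cmp)
[9] flags=1000 LE?T → r3=0xfd
[10] flags=1000 PL?F → skip
[11] flags=1000 LT?T → r3=0xc6

FIX = (r2, 0x62)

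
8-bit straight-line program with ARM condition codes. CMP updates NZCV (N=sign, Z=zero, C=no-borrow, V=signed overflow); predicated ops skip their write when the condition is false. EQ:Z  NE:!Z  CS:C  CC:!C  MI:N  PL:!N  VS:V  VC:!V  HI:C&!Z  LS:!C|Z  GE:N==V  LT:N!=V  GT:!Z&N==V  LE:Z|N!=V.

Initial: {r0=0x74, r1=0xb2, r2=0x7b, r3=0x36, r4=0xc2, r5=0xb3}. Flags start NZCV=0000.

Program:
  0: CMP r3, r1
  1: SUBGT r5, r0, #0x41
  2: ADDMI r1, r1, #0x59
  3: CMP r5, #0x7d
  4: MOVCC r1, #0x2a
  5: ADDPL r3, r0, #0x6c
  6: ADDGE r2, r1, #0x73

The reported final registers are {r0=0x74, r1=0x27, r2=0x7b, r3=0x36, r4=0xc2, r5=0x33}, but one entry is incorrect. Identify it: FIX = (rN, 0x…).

[0] flags=1001 → (cmp)
[1] flags=1001 GT?T → r5=0x33
[2] flags=1001 MI?T → r1=0x0b
[3] flags=1000 → (cmp)
[4] flags=1000 CC?T → r1=0x2a
[5] flags=1000 PL?F → skip
[6] flags=1000 GE?F → skip

FIX = (r1, 0x2a)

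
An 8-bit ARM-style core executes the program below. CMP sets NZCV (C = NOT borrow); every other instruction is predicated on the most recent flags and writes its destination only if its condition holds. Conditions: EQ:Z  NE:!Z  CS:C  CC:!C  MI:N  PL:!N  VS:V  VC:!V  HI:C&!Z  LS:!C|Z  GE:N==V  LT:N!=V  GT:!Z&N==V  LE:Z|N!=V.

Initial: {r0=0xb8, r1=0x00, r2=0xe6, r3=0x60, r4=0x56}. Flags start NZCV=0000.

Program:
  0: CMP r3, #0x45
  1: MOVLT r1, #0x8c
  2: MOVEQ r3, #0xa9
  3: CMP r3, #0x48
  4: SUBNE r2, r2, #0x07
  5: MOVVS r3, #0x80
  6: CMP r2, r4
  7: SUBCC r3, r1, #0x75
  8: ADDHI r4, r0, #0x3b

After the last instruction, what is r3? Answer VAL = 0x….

0: ✓ CMP  NZCV=0010
1: · MOVLT
2: · MOVEQ
3: ✓ CMP  NZCV=0010
4: ✓ SUBNE  r2←0xdf
5: · MOVVS
6: ✓ CMP  NZCV=1010
7: · SUBCC
8: ✓ ADDHI  r4←0xf3

VAL = 0x60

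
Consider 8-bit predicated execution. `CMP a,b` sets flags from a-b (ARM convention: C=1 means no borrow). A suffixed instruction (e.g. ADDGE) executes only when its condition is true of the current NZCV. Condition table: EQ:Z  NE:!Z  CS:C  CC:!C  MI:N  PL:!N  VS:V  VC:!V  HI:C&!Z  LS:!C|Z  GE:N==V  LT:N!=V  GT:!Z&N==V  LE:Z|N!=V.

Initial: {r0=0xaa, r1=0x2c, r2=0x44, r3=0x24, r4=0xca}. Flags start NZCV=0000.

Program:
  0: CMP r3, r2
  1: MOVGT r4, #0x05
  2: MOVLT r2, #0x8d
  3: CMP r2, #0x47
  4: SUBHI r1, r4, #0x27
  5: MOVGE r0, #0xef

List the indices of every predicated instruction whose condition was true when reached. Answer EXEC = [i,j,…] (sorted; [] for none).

[0] flags=1000 → (cmp)
[1] flags=1000 GT?F → skip
[2] flags=1000 LT?T → r2=0x8d
[3] flags=0011 → (cmp)
[4] flags=0011 HI?T → r1=0xa3
[5] flags=0011 GE?F → skip

EXEC = [2,4]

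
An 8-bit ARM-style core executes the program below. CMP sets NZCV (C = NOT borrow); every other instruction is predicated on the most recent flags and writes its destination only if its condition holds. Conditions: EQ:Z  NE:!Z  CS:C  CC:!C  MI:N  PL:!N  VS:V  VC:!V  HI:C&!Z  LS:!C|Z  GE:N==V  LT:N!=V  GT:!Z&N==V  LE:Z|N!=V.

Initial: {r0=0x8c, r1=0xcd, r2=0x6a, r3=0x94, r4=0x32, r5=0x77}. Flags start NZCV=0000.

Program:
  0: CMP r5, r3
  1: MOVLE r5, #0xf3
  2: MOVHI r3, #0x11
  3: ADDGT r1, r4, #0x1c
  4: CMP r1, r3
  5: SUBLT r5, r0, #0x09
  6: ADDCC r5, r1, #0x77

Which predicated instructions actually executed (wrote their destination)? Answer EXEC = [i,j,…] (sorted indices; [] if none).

EXEC = [3,6]

0: ✓ CMP  NZCV=1001
1: · MOVLE
2: · MOVHI
3: ✓ ADDGT  r1←0x4e
4: ✓ CMP  NZCV=1001
5: · SUBLT
6: ✓ ADDCC  r5←0xc5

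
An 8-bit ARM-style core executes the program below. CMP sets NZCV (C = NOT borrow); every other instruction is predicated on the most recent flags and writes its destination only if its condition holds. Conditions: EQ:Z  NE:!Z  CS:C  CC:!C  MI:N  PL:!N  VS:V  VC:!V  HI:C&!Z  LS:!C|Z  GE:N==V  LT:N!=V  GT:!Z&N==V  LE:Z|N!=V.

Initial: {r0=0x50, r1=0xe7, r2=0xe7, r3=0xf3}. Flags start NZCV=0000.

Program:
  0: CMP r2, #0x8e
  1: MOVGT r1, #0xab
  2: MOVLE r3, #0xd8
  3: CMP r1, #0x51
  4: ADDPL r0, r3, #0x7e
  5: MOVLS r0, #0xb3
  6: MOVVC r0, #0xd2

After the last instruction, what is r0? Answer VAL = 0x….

VAL = 0x71

0: ✓ CMP  NZCV=0010
1: ✓ MOVGT  r1←0xab
2: · MOVLE
3: ✓ CMP  NZCV=0011
4: ✓ ADDPL  r0←0x71
5: · MOVLS
6: · MOVVC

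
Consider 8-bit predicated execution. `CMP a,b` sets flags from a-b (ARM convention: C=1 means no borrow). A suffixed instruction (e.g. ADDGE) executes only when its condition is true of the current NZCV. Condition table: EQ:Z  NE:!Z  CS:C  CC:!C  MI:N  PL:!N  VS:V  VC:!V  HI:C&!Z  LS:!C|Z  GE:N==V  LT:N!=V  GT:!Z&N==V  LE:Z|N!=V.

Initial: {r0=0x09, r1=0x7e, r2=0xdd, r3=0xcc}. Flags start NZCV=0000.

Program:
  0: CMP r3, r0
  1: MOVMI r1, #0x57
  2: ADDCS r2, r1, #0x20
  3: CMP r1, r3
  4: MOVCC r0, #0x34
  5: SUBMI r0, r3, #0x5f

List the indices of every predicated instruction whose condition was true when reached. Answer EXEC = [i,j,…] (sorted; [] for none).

EXEC = [1,2,4,5]

[0] flags=1010 → (cmp)
[1] flags=1010 MI?T → r1=0x57
[2] flags=1010 CS?T → r2=0x77
[3] flags=1001 → (cmp)
[4] flags=1001 CC?T → r0=0x34
[5] flags=1001 MI?T → r0=0x6d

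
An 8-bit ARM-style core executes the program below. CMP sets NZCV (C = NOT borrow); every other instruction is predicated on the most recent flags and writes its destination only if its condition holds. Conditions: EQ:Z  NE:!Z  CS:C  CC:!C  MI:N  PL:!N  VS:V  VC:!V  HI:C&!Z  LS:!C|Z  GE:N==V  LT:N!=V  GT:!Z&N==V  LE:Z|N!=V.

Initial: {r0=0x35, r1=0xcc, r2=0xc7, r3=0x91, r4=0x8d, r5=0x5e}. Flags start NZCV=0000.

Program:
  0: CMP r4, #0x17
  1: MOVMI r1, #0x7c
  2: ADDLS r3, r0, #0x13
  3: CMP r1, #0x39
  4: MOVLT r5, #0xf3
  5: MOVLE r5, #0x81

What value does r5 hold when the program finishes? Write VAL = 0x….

VAL = 0x81

[0] flags=0011 → (cmp)
[1] flags=0011 MI?F → skip
[2] flags=0011 LS?F → skip
[3] flags=1010 → (cmp)
[4] flags=1010 LT?T → r5=0xf3
[5] flags=1010 LE?T → r5=0x81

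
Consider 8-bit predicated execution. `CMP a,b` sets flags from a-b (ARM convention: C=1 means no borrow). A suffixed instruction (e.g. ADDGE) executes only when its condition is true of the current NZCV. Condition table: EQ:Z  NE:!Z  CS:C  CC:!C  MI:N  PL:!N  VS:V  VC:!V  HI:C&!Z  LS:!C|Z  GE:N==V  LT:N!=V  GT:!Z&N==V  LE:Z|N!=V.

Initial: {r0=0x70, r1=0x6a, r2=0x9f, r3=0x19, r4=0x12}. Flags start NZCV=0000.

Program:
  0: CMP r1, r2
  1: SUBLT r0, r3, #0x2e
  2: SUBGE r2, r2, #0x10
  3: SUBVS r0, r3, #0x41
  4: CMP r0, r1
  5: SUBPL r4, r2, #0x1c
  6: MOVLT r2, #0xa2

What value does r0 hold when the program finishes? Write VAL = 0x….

0: ✓ CMP  NZCV=1001
1: · SUBLT
2: ✓ SUBGE  r2←0x8f
3: ✓ SUBVS  r0←0xd8
4: ✓ CMP  NZCV=0011
5: ✓ SUBPL  r4←0x73
6: ✓ MOVLT  r2←0xa2

VAL = 0xd8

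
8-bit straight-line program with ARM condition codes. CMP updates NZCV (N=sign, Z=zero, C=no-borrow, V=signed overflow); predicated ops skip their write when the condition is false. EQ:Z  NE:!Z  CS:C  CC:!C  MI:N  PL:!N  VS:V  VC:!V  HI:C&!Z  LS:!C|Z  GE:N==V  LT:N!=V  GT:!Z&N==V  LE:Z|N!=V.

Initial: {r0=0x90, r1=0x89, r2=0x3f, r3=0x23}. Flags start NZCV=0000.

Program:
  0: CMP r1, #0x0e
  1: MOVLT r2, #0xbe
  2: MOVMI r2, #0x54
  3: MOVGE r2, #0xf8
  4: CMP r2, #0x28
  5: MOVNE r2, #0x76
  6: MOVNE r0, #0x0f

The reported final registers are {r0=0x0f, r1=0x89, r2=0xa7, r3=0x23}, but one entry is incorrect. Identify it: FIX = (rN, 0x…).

0: ✓ CMP  NZCV=0011
1: ✓ MOVLT  r2←0xbe
2: · MOVMI
3: · MOVGE
4: ✓ CMP  NZCV=1010
5: ✓ MOVNE  r2←0x76
6: ✓ MOVNE  r0←0x0f

FIX = (r2, 0x76)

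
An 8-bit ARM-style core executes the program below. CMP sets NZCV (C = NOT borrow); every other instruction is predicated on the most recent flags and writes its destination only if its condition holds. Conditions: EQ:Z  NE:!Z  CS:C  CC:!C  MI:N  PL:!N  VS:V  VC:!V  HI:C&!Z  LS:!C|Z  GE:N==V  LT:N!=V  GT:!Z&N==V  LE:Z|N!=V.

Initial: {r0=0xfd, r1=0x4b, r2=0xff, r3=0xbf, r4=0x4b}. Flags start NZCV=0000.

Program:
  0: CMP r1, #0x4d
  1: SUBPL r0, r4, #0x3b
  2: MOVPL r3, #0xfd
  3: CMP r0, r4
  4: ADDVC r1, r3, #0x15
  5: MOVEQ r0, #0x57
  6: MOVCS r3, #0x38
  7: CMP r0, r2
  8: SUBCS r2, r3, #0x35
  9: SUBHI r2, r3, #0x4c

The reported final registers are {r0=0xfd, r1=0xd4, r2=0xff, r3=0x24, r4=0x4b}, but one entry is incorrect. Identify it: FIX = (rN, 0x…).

FIX = (r3, 0x38)

0: ✓ CMP  NZCV=1000
1: · SUBPL
2: · MOVPL
3: ✓ CMP  NZCV=1010
4: ✓ ADDVC  r1←0xd4
5: · MOVEQ
6: ✓ MOVCS  r3←0x38
7: ✓ CMP  NZCV=1000
8: · SUBCS
9: · SUBHI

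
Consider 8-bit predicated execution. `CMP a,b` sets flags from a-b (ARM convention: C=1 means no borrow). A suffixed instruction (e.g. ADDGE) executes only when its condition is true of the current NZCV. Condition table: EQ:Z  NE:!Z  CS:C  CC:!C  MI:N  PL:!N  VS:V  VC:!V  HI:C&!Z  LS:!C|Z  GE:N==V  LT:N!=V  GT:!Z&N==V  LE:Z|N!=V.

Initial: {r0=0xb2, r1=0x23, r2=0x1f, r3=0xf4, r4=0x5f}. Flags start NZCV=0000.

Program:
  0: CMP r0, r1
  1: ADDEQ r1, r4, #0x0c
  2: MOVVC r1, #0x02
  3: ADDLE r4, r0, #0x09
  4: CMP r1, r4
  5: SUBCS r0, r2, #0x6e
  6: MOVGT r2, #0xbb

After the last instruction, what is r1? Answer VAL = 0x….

0: ✓ CMP  NZCV=1010
1: · ADDEQ
2: ✓ MOVVC  r1←0x02
3: ✓ ADDLE  r4←0xbb
4: ✓ CMP  NZCV=0000
5: · SUBCS
6: ✓ MOVGT  r2←0xbb

VAL = 0x02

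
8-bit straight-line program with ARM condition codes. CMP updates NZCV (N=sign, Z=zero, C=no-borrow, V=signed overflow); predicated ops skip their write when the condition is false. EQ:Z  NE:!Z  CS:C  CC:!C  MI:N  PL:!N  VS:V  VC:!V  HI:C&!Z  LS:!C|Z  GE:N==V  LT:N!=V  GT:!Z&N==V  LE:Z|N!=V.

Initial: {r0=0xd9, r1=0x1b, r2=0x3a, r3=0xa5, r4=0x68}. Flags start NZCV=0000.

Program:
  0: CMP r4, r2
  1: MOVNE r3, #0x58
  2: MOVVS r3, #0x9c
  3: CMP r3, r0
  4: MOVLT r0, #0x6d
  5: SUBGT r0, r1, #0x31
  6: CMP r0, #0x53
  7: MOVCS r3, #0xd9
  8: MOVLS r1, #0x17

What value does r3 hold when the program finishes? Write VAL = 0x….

VAL = 0xd9

0: ✓ CMP  NZCV=0010
1: ✓ MOVNE  r3←0x58
2: · MOVVS
3: ✓ CMP  NZCV=0000
4: · MOVLT
5: ✓ SUBGT  r0←0xea
6: ✓ CMP  NZCV=1010
7: ✓ MOVCS  r3←0xd9
8: · MOVLS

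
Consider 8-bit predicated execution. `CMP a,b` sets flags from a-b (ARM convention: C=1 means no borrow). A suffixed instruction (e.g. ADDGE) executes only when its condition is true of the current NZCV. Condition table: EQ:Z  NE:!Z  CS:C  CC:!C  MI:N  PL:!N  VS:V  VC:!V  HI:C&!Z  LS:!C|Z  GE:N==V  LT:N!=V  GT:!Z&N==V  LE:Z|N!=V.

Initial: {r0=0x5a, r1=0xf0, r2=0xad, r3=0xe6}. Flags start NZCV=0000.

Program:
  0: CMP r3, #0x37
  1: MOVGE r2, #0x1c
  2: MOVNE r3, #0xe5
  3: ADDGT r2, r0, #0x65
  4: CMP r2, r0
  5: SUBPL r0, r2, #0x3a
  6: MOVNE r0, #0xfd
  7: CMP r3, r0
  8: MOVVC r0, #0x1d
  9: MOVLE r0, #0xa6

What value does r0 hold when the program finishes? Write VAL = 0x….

0: ✓ CMP  NZCV=1010
1: · MOVGE
2: ✓ MOVNE  r3←0xe5
3: · ADDGT
4: ✓ CMP  NZCV=0011
5: ✓ SUBPL  r0←0x73
6: ✓ MOVNE  r0←0xfd
7: ✓ CMP  NZCV=1000
8: ✓ MOVVC  r0←0x1d
9: ✓ MOVLE  r0←0xa6

VAL = 0xa6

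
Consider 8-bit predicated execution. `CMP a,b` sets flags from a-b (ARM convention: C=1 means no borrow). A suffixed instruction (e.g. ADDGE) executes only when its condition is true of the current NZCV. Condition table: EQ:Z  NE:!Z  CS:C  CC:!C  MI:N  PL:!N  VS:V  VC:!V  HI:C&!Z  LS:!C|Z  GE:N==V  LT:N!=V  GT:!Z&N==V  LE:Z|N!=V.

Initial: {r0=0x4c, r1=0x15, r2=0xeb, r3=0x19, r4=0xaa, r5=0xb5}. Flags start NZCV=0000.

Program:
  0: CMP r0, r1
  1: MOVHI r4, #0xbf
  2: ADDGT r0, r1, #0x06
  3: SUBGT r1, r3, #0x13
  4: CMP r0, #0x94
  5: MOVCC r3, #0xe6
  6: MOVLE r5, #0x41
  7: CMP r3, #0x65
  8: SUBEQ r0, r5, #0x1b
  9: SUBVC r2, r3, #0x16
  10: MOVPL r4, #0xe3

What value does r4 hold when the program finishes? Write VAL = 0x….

VAL = 0xbf

[0] flags=0010 → (cmp)
[1] flags=0010 HI?T → r4=0xbf
[2] flags=0010 GT?T → r0=0x1b
[3] flags=0010 GT?T → r1=0x06
[4] flags=1001 → (cmp)
[5] flags=1001 CC?T → r3=0xe6
[6] flags=1001 LE?F → skip
[7] flags=1010 → (cmp)
[8] flags=1010 EQ?F → skip
[9] flags=1010 VC?T → r2=0xd0
[10] flags=1010 PL?F → skip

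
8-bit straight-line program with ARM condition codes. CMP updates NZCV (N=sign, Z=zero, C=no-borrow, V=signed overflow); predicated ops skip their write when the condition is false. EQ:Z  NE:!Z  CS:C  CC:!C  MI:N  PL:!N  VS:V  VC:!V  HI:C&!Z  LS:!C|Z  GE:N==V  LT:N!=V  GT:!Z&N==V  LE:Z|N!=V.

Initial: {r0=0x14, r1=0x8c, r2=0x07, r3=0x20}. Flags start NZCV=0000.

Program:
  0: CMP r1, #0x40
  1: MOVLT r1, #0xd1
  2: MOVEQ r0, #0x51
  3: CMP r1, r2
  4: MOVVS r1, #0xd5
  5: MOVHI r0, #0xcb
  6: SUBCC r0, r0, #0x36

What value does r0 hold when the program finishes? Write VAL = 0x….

0: ✓ CMP  NZCV=0011
1: ✓ MOVLT  r1←0xd1
2: · MOVEQ
3: ✓ CMP  NZCV=1010
4: · MOVVS
5: ✓ MOVHI  r0←0xcb
6: · SUBCC

VAL = 0xcb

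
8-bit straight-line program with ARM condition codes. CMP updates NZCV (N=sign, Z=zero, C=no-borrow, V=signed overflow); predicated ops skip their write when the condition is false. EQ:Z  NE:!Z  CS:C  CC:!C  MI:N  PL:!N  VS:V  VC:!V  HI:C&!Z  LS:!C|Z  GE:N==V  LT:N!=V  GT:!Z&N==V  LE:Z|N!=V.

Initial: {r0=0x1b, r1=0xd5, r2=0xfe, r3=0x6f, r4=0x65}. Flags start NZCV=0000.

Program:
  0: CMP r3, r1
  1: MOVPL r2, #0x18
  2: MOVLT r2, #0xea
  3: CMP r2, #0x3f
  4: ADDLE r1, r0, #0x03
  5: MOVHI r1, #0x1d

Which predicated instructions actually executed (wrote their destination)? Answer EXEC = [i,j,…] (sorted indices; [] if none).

EXEC = [4,5]

0: ✓ CMP  NZCV=1001
1: · MOVPL
2: · MOVLT
3: ✓ CMP  NZCV=1010
4: ✓ ADDLE  r1←0x1e
5: ✓ MOVHI  r1←0x1d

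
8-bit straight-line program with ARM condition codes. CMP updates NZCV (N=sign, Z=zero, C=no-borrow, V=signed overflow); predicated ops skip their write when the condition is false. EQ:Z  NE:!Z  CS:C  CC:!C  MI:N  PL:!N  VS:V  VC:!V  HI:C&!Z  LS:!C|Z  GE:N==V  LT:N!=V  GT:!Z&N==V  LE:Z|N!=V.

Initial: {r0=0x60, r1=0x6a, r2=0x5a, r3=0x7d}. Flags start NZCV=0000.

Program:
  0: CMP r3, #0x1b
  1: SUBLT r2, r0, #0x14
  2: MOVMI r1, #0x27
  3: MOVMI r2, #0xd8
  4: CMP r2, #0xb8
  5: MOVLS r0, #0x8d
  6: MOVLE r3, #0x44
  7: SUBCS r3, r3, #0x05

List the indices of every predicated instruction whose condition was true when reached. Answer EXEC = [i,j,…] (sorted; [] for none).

0: ✓ CMP  NZCV=0010
1: · SUBLT
2: · MOVMI
3: · MOVMI
4: ✓ CMP  NZCV=1001
5: ✓ MOVLS  r0←0x8d
6: · MOVLE
7: · SUBCS

EXEC = [5]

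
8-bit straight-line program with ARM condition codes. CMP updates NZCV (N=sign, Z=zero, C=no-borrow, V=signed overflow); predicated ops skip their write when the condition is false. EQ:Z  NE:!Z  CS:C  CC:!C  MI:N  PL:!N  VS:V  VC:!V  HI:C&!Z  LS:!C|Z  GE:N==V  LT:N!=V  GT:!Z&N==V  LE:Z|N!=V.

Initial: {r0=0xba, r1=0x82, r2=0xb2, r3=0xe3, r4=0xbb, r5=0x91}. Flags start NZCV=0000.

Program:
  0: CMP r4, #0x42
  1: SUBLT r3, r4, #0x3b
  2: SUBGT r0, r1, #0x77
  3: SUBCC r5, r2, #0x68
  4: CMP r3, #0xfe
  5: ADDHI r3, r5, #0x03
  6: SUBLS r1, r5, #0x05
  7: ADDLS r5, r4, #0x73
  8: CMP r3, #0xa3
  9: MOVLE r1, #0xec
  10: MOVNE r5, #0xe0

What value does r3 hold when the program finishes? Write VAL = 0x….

0: ✓ CMP  NZCV=0011
1: ✓ SUBLT  r3←0x80
2: · SUBGT
3: · SUBCC
4: ✓ CMP  NZCV=1000
5: · ADDHI
6: ✓ SUBLS  r1←0x8c
7: ✓ ADDLS  r5←0x2e
8: ✓ CMP  NZCV=1000
9: ✓ MOVLE  r1←0xec
10: ✓ MOVNE  r5←0xe0

VAL = 0x80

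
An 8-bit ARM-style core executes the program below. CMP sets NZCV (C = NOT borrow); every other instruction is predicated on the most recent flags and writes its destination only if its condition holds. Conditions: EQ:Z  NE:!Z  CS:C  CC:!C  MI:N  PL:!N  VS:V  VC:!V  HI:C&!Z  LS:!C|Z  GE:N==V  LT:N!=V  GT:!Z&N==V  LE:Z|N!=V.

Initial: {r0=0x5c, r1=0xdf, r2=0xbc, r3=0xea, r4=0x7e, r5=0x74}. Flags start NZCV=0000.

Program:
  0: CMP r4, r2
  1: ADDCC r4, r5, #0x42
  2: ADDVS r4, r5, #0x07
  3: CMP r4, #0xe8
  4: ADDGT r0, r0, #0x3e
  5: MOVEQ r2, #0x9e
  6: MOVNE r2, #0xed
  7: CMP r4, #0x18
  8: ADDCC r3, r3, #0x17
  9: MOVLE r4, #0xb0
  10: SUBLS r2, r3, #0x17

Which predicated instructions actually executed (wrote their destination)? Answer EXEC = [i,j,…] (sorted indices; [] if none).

[0] flags=1001 → (cmp)
[1] flags=1001 CC?T → r4=0xb6
[2] flags=1001 VS?T → r4=0x7b
[3] flags=1001 → (cmp)
[4] flags=1001 GT?T → r0=0x9a
[5] flags=1001 EQ?F → skip
[6] flags=1001 NE?T → r2=0xed
[7] flags=0010 → (cmp)
[8] flags=0010 CC?F → skip
[9] flags=0010 LE?F → skip
[10] flags=0010 LS?F → skip

EXEC = [1,2,4,6]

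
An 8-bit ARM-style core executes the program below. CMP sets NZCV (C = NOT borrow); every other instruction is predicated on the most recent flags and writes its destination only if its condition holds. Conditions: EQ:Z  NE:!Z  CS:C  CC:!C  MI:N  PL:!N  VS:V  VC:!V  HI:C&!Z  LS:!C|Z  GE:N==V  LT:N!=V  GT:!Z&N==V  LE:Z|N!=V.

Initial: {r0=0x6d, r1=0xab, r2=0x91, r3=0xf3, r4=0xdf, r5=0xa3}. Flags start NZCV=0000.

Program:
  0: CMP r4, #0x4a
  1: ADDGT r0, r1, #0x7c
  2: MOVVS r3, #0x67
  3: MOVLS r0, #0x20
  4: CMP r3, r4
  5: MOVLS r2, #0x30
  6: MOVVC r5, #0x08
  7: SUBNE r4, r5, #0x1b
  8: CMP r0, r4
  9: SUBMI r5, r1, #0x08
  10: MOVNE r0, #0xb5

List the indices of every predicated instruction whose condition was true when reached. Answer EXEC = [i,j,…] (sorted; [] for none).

[0] flags=1010 → (cmp)
[1] flags=1010 GT?F → skip
[2] flags=1010 VS?F → skip
[3] flags=1010 LS?F → skip
[4] flags=0010 → (cmp)
[5] flags=0010 LS?F → skip
[6] flags=0010 VC?T → r5=0x08
[7] flags=0010 NE?T → r4=0xed
[8] flags=1001 → (cmp)
[9] flags=1001 MI?T → r5=0xa3
[10] flags=1001 NE?T → r0=0xb5

EXEC = [6,7,9,10]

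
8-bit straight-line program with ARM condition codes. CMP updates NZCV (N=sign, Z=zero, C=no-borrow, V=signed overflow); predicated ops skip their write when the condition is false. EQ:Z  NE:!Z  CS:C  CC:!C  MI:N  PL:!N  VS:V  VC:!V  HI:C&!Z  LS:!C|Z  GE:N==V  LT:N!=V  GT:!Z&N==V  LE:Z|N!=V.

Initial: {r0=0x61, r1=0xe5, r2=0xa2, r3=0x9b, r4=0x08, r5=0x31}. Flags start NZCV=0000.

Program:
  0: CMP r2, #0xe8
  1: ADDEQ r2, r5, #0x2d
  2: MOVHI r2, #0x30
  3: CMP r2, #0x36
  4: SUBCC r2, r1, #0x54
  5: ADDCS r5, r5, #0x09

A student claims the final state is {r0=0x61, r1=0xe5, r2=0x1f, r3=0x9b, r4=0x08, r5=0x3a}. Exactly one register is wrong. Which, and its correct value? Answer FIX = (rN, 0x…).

FIX = (r2, 0xa2)

[0] flags=1000 → (cmp)
[1] flags=1000 EQ?F → skip
[2] flags=1000 HI?F → skip
[3] flags=0011 → (cmp)
[4] flags=0011 CC?F → skip
[5] flags=0011 CS?T → r5=0x3a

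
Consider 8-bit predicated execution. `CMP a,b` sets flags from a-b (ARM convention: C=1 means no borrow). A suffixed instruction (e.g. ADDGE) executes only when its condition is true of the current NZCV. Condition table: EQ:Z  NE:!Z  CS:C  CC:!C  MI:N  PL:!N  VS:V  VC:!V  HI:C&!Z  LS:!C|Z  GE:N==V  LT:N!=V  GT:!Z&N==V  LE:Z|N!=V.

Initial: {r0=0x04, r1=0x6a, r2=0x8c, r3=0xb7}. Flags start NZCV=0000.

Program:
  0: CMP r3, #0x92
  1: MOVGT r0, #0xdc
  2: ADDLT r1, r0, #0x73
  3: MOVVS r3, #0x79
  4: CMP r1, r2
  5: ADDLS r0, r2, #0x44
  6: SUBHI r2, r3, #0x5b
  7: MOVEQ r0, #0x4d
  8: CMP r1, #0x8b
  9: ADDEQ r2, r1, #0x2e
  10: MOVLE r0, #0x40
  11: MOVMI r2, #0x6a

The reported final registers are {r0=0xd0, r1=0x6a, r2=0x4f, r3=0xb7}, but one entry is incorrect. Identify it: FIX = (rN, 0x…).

FIX = (r2, 0x6a)

[0] flags=0010 → (cmp)
[1] flags=0010 GT?T → r0=0xdc
[2] flags=0010 LT?F → skip
[3] flags=0010 VS?F → skip
[4] flags=1001 → (cmp)
[5] flags=1001 LS?T → r0=0xd0
[6] flags=1001 HI?F → skip
[7] flags=1001 EQ?F → skip
[8] flags=1001 → (cmp)
[9] flags=1001 EQ?F → skip
[10] flags=1001 LE?F → skip
[11] flags=1001 MI?T → r2=0x6a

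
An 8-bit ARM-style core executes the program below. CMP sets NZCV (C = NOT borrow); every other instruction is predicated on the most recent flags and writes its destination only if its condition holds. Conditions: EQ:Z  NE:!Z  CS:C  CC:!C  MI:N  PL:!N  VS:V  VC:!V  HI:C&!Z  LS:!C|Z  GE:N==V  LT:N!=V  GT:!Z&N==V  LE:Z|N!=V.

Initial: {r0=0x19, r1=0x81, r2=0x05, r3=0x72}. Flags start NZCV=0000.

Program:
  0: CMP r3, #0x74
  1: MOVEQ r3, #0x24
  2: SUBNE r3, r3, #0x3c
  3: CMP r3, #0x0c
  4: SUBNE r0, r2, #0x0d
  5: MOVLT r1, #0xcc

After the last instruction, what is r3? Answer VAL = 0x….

VAL = 0x36

[0] flags=1000 → (cmp)
[1] flags=1000 EQ?F → skip
[2] flags=1000 NE?T → r3=0x36
[3] flags=0010 → (cmp)
[4] flags=0010 NE?T → r0=0xf8
[5] flags=0010 LT?F → skip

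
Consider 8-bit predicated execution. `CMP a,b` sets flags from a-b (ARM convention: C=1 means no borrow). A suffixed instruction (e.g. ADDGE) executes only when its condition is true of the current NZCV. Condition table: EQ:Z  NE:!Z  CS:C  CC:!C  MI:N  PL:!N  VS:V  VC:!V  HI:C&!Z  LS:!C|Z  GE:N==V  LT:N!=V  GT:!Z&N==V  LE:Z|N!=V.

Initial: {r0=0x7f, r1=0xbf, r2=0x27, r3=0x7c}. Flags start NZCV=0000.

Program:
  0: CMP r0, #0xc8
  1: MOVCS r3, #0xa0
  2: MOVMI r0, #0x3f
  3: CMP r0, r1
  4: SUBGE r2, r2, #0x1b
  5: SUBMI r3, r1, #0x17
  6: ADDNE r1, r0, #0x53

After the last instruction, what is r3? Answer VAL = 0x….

[0] flags=1001 → (cmp)
[1] flags=1001 CS?F → skip
[2] flags=1001 MI?T → r0=0x3f
[3] flags=1001 → (cmp)
[4] flags=1001 GE?T → r2=0x0c
[5] flags=1001 MI?T → r3=0xa8
[6] flags=1001 NE?T → r1=0x92

VAL = 0xa8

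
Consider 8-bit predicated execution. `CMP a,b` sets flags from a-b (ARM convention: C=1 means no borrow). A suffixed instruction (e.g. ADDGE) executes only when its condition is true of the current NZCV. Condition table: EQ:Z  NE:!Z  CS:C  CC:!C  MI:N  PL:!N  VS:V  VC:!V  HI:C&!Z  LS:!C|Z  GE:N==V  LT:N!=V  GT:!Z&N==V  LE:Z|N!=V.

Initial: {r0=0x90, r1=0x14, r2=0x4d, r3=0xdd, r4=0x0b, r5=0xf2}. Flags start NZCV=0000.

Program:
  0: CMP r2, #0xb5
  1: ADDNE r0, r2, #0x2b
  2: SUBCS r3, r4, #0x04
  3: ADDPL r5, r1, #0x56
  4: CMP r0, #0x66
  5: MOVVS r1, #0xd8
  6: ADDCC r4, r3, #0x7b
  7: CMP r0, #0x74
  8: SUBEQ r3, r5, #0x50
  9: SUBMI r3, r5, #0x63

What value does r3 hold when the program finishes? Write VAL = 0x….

VAL = 0xdd

0: ✓ CMP  NZCV=1001
1: ✓ ADDNE  r0←0x78
2: · SUBCS
3: · ADDPL
4: ✓ CMP  NZCV=0010
5: · MOVVS
6: · ADDCC
7: ✓ CMP  NZCV=0010
8: · SUBEQ
9: · SUBMI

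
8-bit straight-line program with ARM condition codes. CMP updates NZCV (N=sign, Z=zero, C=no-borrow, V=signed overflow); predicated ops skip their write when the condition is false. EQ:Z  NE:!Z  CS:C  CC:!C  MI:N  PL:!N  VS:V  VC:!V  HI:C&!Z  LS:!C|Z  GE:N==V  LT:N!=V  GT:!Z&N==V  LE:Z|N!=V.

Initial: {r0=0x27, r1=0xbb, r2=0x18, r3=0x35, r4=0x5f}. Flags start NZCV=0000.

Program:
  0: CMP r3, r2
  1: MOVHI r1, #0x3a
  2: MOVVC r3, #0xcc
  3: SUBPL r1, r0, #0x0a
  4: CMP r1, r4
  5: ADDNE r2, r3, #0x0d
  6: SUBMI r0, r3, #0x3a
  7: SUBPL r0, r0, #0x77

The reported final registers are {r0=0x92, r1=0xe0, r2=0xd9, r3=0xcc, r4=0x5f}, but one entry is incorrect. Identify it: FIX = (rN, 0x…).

[0] flags=0010 → (cmp)
[1] flags=0010 HI?T → r1=0x3a
[2] flags=0010 VC?T → r3=0xcc
[3] flags=0010 PL?T → r1=0x1d
[4] flags=1000 → (cmp)
[5] flags=1000 NE?T → r2=0xd9
[6] flags=1000 MI?T → r0=0x92
[7] flags=1000 PL?F → skip

FIX = (r1, 0x1d)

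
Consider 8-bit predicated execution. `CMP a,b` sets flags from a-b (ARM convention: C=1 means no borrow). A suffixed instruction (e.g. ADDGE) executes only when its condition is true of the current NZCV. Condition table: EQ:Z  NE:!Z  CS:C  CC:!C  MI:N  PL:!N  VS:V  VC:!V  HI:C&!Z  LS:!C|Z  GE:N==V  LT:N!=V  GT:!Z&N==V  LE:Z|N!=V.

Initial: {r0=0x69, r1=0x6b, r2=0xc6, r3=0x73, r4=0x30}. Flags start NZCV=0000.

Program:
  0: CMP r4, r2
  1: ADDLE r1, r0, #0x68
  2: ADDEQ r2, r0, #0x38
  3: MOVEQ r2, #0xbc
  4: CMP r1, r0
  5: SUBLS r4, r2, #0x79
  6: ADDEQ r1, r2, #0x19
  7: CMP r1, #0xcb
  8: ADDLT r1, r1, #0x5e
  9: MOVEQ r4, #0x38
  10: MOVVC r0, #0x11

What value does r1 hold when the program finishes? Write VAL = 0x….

0: ✓ CMP  NZCV=0000
1: · ADDLE
2: · ADDEQ
3: · MOVEQ
4: ✓ CMP  NZCV=0010
5: · SUBLS
6: · ADDEQ
7: ✓ CMP  NZCV=1001
8: · ADDLT
9: · MOVEQ
10: · MOVVC

VAL = 0x6b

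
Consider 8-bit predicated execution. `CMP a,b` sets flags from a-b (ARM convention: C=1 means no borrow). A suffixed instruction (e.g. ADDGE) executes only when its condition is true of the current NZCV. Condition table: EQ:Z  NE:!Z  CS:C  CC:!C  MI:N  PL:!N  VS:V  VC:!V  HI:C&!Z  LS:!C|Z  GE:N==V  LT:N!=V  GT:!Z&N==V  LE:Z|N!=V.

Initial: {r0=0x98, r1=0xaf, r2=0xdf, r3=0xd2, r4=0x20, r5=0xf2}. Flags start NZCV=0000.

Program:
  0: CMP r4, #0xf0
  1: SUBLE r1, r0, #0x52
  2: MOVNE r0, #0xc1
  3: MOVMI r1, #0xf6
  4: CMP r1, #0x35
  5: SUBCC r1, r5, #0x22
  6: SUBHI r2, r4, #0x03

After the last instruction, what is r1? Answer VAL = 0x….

0: ✓ CMP  NZCV=0000
1: · SUBLE
2: ✓ MOVNE  r0←0xc1
3: · MOVMI
4: ✓ CMP  NZCV=0011
5: · SUBCC
6: ✓ SUBHI  r2←0x1d

VAL = 0xaf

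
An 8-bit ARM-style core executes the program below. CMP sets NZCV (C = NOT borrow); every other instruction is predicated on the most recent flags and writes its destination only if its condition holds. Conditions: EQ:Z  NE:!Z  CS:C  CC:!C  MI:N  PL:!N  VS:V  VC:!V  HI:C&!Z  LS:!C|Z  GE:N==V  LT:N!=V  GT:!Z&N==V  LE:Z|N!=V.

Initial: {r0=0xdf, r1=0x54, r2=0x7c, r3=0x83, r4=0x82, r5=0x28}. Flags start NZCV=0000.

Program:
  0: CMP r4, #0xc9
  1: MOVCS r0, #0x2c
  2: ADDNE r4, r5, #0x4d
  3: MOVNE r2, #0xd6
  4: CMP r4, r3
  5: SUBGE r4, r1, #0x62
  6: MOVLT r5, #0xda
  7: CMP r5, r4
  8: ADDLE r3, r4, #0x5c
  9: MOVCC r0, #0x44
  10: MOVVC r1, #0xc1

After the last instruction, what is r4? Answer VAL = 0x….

VAL = 0xf2

0: ✓ CMP  NZCV=1000
1: · MOVCS
2: ✓ ADDNE  r4←0x75
3: ✓ MOVNE  r2←0xd6
4: ✓ CMP  NZCV=1001
5: ✓ SUBGE  r4←0xf2
6: · MOVLT
7: ✓ CMP  NZCV=0000
8: · ADDLE
9: ✓ MOVCC  r0←0x44
10: ✓ MOVVC  r1←0xc1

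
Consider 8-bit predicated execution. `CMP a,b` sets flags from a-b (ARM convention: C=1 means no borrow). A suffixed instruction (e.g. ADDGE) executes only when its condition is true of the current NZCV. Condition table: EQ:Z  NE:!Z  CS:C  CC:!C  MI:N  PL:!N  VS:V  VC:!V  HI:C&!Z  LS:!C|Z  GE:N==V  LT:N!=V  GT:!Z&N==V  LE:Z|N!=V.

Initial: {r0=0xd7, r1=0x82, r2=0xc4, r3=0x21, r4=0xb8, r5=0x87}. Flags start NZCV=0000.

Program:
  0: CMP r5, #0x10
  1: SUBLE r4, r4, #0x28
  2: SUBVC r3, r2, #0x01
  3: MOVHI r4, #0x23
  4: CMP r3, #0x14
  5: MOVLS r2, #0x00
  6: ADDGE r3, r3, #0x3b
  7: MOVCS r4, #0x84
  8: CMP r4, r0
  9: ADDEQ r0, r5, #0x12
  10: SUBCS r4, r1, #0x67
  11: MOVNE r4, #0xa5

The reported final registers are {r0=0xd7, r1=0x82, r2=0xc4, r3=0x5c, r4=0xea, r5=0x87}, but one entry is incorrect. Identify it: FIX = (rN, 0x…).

0: ✓ CMP  NZCV=0011
1: ✓ SUBLE  r4←0x90
2: · SUBVC
3: ✓ MOVHI  r4←0x23
4: ✓ CMP  NZCV=0010
5: · MOVLS
6: ✓ ADDGE  r3←0x5c
7: ✓ MOVCS  r4←0x84
8: ✓ CMP  NZCV=1000
9: · ADDEQ
10: · SUBCS
11: ✓ MOVNE  r4←0xa5

FIX = (r4, 0xa5)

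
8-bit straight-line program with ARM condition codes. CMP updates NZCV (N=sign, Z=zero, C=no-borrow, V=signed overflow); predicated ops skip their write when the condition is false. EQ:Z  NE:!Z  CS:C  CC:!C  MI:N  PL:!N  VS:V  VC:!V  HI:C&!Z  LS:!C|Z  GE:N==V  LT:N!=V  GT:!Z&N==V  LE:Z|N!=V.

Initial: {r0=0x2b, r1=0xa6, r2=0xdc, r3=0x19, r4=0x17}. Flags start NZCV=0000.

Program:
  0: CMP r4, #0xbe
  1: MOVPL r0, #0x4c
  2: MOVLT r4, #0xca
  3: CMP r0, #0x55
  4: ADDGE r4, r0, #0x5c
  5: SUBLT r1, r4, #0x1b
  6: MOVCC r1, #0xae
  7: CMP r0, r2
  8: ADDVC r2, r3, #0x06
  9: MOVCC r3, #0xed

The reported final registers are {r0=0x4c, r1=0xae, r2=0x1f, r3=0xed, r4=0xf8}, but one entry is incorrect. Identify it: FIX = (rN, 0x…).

FIX = (r4, 0x17)

0: ✓ CMP  NZCV=0000
1: ✓ MOVPL  r0←0x4c
2: · MOVLT
3: ✓ CMP  NZCV=1000
4: · ADDGE
5: ✓ SUBLT  r1←0xfc
6: ✓ MOVCC  r1←0xae
7: ✓ CMP  NZCV=0000
8: ✓ ADDVC  r2←0x1f
9: ✓ MOVCC  r3←0xed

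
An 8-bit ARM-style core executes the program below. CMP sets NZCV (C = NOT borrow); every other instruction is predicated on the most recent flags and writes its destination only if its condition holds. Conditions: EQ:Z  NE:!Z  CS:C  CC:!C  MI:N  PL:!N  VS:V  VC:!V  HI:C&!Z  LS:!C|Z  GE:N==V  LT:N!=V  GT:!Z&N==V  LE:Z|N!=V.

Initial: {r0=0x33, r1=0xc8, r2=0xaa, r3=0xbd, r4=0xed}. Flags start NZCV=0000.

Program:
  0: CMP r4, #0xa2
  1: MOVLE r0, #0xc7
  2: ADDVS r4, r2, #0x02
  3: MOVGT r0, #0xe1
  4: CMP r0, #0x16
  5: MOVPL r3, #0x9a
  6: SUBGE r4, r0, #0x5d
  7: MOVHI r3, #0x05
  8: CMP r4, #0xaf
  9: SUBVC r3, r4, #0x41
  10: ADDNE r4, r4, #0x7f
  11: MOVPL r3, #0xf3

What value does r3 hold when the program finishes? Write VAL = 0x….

0: ✓ CMP  NZCV=0010
1: · MOVLE
2: · ADDVS
3: ✓ MOVGT  r0←0xe1
4: ✓ CMP  NZCV=1010
5: · MOVPL
6: · SUBGE
7: ✓ MOVHI  r3←0x05
8: ✓ CMP  NZCV=0010
9: ✓ SUBVC  r3←0xac
10: ✓ ADDNE  r4←0x6c
11: ✓ MOVPL  r3←0xf3

VAL = 0xf3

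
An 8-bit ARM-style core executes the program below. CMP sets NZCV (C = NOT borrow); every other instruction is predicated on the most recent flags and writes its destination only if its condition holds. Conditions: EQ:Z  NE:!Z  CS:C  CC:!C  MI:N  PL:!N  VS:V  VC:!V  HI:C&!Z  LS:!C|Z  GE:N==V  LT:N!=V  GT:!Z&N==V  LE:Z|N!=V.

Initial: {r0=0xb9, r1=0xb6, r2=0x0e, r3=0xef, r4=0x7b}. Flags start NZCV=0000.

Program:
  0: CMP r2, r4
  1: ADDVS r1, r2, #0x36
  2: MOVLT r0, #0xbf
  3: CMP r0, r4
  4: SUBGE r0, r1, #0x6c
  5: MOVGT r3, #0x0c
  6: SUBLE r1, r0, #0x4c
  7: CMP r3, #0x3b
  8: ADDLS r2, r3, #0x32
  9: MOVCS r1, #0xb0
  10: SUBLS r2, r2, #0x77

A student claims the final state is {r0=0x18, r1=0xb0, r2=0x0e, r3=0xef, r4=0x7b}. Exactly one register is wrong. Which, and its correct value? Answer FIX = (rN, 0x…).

[0] flags=1000 → (cmp)
[1] flags=1000 VS?F → skip
[2] flags=1000 LT?T → r0=0xbf
[3] flags=0011 → (cmp)
[4] flags=0011 GE?F → skip
[5] flags=0011 GT?F → skip
[6] flags=0011 LE?T → r1=0x73
[7] flags=1010 → (cmp)
[8] flags=1010 LS?F → skip
[9] flags=1010 CS?T → r1=0xb0
[10] flags=1010 LS?F → skip

FIX = (r0, 0xbf)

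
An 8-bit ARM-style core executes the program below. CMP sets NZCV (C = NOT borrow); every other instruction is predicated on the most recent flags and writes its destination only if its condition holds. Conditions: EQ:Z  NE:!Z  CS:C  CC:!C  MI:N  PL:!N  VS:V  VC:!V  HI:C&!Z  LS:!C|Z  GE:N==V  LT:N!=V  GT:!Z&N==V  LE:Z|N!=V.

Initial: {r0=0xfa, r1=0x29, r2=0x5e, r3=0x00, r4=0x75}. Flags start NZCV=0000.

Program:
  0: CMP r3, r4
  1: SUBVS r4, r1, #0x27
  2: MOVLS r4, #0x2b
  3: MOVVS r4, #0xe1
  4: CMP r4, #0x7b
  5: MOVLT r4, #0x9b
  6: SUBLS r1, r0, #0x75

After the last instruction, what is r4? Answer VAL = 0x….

VAL = 0x9b

0: ✓ CMP  NZCV=1000
1: · SUBVS
2: ✓ MOVLS  r4←0x2b
3: · MOVVS
4: ✓ CMP  NZCV=1000
5: ✓ MOVLT  r4←0x9b
6: ✓ SUBLS  r1←0x85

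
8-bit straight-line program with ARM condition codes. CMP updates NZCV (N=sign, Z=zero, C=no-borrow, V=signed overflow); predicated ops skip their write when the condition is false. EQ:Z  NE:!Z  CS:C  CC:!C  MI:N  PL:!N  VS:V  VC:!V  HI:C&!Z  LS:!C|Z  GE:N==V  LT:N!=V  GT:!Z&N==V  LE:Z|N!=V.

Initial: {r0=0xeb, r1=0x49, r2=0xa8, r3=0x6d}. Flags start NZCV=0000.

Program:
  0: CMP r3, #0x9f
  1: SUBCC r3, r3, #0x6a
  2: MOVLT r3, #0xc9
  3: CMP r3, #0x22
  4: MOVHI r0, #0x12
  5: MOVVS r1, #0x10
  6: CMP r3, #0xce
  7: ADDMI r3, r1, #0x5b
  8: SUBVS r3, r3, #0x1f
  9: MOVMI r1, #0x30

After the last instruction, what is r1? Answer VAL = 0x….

[0] flags=1001 → (cmp)
[1] flags=1001 CC?T → r3=0x03
[2] flags=1001 LT?F → skip
[3] flags=1000 → (cmp)
[4] flags=1000 HI?F → skip
[5] flags=1000 VS?F → skip
[6] flags=0000 → (cmp)
[7] flags=0000 MI?F → skip
[8] flags=0000 VS?F → skip
[9] flags=0000 MI?F → skip

VAL = 0x49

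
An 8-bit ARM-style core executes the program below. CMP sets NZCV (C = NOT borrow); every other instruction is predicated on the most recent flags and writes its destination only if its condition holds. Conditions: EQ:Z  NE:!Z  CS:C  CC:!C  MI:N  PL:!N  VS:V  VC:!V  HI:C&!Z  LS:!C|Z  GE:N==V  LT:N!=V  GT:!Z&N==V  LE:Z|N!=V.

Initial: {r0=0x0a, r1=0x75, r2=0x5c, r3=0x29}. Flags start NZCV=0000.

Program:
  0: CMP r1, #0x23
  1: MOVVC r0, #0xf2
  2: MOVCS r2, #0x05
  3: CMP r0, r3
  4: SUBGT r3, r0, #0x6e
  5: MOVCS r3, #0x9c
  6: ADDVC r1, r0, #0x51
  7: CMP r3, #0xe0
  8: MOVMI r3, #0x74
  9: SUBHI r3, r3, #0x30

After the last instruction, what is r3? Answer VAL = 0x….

[0] flags=0010 → (cmp)
[1] flags=0010 VC?T → r0=0xf2
[2] flags=0010 CS?T → r2=0x05
[3] flags=1010 → (cmp)
[4] flags=1010 GT?F → skip
[5] flags=1010 CS?T → r3=0x9c
[6] flags=1010 VC?T → r1=0x43
[7] flags=1000 → (cmp)
[8] flags=1000 MI?T → r3=0x74
[9] flags=1000 HI?F → skip

VAL = 0x74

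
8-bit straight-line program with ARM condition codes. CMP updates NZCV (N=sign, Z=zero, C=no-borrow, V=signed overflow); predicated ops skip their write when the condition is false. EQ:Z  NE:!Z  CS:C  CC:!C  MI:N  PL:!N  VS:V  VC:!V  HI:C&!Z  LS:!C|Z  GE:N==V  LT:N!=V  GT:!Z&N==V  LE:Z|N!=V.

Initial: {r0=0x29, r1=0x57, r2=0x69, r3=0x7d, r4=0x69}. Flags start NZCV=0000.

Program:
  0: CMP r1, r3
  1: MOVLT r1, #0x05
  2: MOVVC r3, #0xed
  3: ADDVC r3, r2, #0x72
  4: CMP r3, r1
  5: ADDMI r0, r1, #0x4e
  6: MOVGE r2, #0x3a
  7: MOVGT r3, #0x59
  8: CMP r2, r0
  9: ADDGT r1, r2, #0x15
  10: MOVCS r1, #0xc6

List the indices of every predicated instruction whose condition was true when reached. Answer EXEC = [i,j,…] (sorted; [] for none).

EXEC = [1,2,3,5,9,10]

[0] flags=1000 → (cmp)
[1] flags=1000 LT?T → r1=0x05
[2] flags=1000 VC?T → r3=0xed
[3] flags=1000 VC?T → r3=0xdb
[4] flags=1010 → (cmp)
[5] flags=1010 MI?T → r0=0x53
[6] flags=1010 GE?F → skip
[7] flags=1010 GT?F → skip
[8] flags=0010 → (cmp)
[9] flags=0010 GT?T → r1=0x7e
[10] flags=0010 CS?T → r1=0xc6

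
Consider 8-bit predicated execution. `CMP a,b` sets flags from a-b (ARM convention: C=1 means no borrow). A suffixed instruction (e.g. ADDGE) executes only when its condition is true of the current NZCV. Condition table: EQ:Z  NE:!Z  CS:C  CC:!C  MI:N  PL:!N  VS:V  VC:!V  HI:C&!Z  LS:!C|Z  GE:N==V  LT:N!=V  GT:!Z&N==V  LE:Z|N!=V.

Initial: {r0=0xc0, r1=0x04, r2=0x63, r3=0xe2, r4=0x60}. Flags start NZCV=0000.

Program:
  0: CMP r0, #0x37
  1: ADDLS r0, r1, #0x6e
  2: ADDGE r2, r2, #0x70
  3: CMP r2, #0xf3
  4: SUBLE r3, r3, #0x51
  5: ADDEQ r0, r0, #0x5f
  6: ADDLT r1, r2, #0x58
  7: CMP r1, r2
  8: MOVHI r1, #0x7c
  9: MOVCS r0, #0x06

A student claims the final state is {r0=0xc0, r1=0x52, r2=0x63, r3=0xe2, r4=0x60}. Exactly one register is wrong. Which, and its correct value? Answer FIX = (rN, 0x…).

FIX = (r1, 0x04)

0: ✓ CMP  NZCV=1010
1: · ADDLS
2: · ADDGE
3: ✓ CMP  NZCV=0000
4: · SUBLE
5: · ADDEQ
6: · ADDLT
7: ✓ CMP  NZCV=1000
8: · MOVHI
9: · MOVCS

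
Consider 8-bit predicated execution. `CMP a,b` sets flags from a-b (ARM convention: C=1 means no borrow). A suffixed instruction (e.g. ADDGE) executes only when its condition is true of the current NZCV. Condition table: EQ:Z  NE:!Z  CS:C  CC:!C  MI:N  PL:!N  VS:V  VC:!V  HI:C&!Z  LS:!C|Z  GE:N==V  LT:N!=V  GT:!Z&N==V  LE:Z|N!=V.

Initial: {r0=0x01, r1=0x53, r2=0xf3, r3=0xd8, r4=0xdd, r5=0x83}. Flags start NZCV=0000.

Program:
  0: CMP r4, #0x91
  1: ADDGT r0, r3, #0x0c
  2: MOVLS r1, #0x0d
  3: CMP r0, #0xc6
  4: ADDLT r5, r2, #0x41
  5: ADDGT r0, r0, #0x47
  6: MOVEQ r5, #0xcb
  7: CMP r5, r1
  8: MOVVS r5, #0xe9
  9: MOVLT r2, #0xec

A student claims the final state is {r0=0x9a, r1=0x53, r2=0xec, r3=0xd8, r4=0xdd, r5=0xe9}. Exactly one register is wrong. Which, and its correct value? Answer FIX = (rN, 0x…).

0: ✓ CMP  NZCV=0010
1: ✓ ADDGT  r0←0xe4
2: · MOVLS
3: ✓ CMP  NZCV=0010
4: · ADDLT
5: ✓ ADDGT  r0←0x2b
6: · MOVEQ
7: ✓ CMP  NZCV=0011
8: ✓ MOVVS  r5←0xe9
9: ✓ MOVLT  r2←0xec

FIX = (r0, 0x2b)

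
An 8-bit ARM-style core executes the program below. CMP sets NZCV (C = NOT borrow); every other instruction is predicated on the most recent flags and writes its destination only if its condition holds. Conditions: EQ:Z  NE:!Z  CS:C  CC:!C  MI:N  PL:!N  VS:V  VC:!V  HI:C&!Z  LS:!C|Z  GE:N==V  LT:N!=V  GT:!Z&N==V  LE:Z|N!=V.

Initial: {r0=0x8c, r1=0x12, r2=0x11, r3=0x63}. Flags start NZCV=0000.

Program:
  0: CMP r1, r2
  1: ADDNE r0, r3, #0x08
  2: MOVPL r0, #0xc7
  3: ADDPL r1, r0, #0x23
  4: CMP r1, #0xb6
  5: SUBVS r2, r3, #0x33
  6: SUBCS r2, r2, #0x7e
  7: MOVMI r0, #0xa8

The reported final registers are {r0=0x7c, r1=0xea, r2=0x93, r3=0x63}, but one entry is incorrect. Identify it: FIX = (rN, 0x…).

FIX = (r0, 0xc7)

0: ✓ CMP  NZCV=0010
1: ✓ ADDNE  r0←0x6b
2: ✓ MOVPL  r0←0xc7
3: ✓ ADDPL  r1←0xea
4: ✓ CMP  NZCV=0010
5: · SUBVS
6: ✓ SUBCS  r2←0x93
7: · MOVMI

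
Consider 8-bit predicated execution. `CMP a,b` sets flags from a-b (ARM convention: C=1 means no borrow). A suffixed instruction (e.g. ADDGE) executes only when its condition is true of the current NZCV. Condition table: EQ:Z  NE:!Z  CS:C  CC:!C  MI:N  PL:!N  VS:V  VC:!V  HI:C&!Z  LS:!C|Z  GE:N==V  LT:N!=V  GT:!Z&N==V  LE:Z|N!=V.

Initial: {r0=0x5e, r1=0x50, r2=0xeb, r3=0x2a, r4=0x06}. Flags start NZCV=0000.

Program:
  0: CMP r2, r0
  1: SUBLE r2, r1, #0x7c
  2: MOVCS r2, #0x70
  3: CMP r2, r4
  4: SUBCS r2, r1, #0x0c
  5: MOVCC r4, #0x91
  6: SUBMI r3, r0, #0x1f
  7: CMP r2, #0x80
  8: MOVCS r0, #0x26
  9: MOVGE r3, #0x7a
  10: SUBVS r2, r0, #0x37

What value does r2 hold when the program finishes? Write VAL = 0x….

VAL = 0x27

0: ✓ CMP  NZCV=1010
1: ✓ SUBLE  r2←0xd4
2: ✓ MOVCS  r2←0x70
3: ✓ CMP  NZCV=0010
4: ✓ SUBCS  r2←0x44
5: · MOVCC
6: · SUBMI
7: ✓ CMP  NZCV=1001
8: · MOVCS
9: ✓ MOVGE  r3←0x7a
10: ✓ SUBVS  r2←0x27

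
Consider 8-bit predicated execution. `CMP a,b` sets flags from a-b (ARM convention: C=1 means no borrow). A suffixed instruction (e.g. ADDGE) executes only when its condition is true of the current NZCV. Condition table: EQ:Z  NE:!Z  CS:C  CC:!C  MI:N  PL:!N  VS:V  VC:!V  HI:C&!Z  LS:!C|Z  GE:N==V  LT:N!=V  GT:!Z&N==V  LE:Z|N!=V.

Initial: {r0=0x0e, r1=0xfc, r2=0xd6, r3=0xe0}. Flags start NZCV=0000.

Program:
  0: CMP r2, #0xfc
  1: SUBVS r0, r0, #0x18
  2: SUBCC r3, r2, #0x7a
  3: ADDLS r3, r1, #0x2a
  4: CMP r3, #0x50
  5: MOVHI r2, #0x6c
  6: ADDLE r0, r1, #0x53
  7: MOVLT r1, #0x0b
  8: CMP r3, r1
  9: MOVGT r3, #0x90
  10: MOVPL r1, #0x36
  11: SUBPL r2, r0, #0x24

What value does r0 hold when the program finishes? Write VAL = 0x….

VAL = 0x4f

[0] flags=1000 → (cmp)
[1] flags=1000 VS?F → skip
[2] flags=1000 CC?T → r3=0x5c
[3] flags=1000 LS?T → r3=0x26
[4] flags=1000 → (cmp)
[5] flags=1000 HI?F → skip
[6] flags=1000 LE?T → r0=0x4f
[7] flags=1000 LT?T → r1=0x0b
[8] flags=0010 → (cmp)
[9] flags=0010 GT?T → r3=0x90
[10] flags=0010 PL?T → r1=0x36
[11] flags=0010 PL?T → r2=0x2b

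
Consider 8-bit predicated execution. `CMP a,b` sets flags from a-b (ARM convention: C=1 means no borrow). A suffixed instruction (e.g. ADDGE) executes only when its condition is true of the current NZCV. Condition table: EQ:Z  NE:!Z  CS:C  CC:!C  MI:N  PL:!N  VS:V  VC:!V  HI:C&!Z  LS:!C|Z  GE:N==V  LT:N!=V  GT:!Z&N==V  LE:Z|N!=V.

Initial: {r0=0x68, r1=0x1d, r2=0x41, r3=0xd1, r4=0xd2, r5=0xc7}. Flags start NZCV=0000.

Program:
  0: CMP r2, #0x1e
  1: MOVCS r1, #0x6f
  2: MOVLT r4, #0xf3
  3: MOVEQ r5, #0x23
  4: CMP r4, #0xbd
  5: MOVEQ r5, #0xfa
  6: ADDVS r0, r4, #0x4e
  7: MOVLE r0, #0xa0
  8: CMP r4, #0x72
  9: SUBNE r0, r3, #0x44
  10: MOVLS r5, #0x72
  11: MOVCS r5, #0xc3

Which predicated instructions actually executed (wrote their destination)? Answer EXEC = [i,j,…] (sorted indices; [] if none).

0: ✓ CMP  NZCV=0010
1: ✓ MOVCS  r1←0x6f
2: · MOVLT
3: · MOVEQ
4: ✓ CMP  NZCV=0010
5: · MOVEQ
6: · ADDVS
7: · MOVLE
8: ✓ CMP  NZCV=0011
9: ✓ SUBNE  r0←0x8d
10: · MOVLS
11: ✓ MOVCS  r5←0xc3

EXEC = [1,9,11]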